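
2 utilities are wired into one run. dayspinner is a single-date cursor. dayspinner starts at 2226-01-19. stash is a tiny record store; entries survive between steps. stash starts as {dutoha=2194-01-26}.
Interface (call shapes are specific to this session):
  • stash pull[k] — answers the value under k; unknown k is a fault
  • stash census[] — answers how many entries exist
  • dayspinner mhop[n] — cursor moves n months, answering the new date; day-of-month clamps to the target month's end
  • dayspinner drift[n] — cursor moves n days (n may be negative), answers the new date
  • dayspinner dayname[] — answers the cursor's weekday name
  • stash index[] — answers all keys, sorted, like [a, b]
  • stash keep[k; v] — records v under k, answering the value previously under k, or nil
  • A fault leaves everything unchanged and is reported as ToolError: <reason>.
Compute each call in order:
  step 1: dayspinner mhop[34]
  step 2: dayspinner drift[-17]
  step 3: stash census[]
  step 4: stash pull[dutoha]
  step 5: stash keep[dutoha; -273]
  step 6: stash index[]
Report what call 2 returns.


Act: dayspinner mhop[n='34']
Obs: 2228-11-19
Act: dayspinner drift[n='-17']
Obs: 2228-11-02
Act: stash census[]
Obs: 1
Act: stash pull[k='dutoha']
Obs: 2194-01-26
Act: stash keep[k='dutoha'; v='-273']
Obs: 2194-01-26
Act: stash index[]
Obs: [dutoha]

Answer: 2228-11-02


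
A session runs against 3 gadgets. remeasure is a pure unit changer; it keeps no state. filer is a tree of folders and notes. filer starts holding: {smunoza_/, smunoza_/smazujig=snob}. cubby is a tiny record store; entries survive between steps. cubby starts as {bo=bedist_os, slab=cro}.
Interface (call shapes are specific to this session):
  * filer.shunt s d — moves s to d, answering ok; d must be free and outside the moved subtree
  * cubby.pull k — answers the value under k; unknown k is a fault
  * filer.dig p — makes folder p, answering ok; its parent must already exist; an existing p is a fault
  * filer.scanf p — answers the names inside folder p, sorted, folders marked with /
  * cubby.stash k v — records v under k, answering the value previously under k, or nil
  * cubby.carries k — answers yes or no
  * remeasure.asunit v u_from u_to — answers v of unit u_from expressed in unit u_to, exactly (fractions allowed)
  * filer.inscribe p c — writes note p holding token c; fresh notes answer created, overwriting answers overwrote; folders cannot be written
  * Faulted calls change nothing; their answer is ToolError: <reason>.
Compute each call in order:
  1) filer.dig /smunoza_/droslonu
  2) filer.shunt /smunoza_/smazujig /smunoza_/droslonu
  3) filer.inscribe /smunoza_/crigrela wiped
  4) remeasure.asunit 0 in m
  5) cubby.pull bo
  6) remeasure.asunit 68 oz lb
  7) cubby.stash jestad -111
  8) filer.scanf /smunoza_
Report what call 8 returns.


Answer: [crigrela, droslonu/, smazujig]

Derivation:
# filer.dig(p='/smunoza_/droslonu') ~> ok
# filer.shunt(s='/smunoza_/smazujig', d='/smunoza_/droslonu') ~> ToolError: exists
# filer.inscribe(p='/smunoza_/crigrela', c='wiped') ~> created
# remeasure.asunit(v='0', u_from='in', u_to='m') ~> 0
# cubby.pull(k='bo') ~> bedist_os
# remeasure.asunit(v='68', u_from='oz', u_to='lb') ~> 17/4
# cubby.stash(k='jestad', v='-111') ~> nil
# filer.scanf(p='/smunoza_') ~> [crigrela, droslonu/, smazujig]


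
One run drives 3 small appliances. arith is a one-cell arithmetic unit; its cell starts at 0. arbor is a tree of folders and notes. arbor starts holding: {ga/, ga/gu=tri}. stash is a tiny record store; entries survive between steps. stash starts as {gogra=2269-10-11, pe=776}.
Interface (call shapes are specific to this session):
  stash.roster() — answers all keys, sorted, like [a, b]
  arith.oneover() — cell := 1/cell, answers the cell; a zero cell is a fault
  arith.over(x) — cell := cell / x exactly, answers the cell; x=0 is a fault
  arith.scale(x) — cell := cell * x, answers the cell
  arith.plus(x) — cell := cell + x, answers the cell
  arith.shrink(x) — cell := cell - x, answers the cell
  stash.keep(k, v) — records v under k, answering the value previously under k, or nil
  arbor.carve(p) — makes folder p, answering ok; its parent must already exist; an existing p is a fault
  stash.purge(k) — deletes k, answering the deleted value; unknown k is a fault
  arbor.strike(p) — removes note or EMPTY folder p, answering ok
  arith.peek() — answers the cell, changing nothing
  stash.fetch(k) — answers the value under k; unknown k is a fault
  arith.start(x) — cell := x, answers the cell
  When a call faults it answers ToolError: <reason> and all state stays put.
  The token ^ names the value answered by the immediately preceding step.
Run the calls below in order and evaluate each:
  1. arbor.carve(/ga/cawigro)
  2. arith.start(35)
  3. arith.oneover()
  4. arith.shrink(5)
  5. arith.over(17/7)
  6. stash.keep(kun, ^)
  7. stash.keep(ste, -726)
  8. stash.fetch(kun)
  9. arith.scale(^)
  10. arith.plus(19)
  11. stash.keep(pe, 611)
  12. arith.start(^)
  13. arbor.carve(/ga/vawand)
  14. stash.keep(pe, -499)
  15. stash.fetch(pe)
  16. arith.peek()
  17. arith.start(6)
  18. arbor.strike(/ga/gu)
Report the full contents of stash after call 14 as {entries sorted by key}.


Answer: {gogra=2269-10-11, kun=-174/85, pe=-499, ste=-726}

Derivation:
·→ carve(p='/ga/cawigro')
·← ok
·→ start(x='35')
·← 35
·→ oneover()
·← 1/35
·→ shrink(x='5')
·← -174/35
·→ over(x='17/7')
·← -174/85
·→ keep(k='kun', v='^')
·← nil
·→ keep(k='ste', v='-726')
·← nil
·→ fetch(k='kun')
·← -174/85
·→ scale(x='^')
·← 30276/7225
·→ plus(x='19')
·← 167551/7225
·→ keep(k='pe', v='611')
·← 776
·→ start(x='^')
·← 776
·→ carve(p='/ga/vawand')
·← ok
·→ keep(k='pe', v='-499')
·← 611
·→ fetch(k='pe')
·← -499
·→ peek()
·← 776
·→ start(x='6')
·← 6
·→ strike(p='/ga/gu')
·← ok


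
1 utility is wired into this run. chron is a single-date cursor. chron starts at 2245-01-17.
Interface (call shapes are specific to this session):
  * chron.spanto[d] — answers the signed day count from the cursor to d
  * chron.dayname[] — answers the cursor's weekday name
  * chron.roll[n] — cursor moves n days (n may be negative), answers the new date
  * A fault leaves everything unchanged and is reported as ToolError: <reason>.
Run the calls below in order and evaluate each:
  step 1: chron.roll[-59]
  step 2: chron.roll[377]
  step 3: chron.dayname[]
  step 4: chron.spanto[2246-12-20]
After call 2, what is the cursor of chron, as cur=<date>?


→ chron.roll(n: -59)
← 2244-11-19
→ chron.roll(n: 377)
← 2245-12-01
→ chron.dayname()
← Monday
→ chron.spanto(d: 2246-12-20)
← 384

Answer: cur=2245-12-01


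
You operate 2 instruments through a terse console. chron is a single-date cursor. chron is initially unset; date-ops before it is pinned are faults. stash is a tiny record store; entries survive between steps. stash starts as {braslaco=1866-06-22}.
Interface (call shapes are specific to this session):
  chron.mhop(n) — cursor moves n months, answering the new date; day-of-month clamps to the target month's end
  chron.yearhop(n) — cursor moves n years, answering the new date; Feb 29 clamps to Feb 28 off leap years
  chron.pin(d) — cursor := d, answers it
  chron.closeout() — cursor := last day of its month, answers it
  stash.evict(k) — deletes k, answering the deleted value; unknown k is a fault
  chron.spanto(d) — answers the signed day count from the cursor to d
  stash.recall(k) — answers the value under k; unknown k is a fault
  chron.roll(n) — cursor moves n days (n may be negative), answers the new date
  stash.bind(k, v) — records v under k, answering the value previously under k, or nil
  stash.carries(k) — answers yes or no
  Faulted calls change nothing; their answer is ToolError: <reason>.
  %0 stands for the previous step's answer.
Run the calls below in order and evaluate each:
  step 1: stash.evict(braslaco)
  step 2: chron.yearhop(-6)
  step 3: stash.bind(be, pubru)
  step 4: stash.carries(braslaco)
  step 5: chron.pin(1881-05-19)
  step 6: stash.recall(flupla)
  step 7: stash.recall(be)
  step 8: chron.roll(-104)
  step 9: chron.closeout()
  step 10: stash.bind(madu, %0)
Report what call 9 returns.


[in] stash.evict k→braslaco
  1866-06-22
[in] chron.yearhop n→-6
  ToolError: no date set
[in] stash.bind k→be v→pubru
  nil
[in] stash.carries k→braslaco
  no
[in] chron.pin d→1881-05-19
  1881-05-19
[in] stash.recall k→flupla
  ToolError: no such key flupla
[in] stash.recall k→be
  pubru
[in] chron.roll n→-104
  1881-02-04
[in] chron.closeout
  1881-02-28
[in] stash.bind k→madu v→%0
  nil

Answer: 1881-02-28


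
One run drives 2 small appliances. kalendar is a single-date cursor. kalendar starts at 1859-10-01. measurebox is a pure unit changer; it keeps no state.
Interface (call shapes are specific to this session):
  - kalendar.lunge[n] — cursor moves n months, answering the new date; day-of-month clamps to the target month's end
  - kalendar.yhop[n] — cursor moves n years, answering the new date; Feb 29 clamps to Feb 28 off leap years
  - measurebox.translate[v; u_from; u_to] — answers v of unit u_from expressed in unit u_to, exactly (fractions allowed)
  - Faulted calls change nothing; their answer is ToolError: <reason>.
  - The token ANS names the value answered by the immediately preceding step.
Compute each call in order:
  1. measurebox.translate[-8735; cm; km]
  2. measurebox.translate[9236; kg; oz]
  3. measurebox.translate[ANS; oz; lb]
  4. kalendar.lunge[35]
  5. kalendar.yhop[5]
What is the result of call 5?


>> measurebox.translate(v: -8735, u_from: cm, u_to: km)
<< -1747/20000
>> measurebox.translate(v: 9236, u_from: kg, u_to: oz)
<< 14777600000000/45359237
>> measurebox.translate(v: ANS, u_from: oz, u_to: lb)
<< 923600000000/45359237
>> kalendar.lunge(n: 35)
<< 1862-09-01
>> kalendar.yhop(n: 5)
<< 1867-09-01

Answer: 1867-09-01


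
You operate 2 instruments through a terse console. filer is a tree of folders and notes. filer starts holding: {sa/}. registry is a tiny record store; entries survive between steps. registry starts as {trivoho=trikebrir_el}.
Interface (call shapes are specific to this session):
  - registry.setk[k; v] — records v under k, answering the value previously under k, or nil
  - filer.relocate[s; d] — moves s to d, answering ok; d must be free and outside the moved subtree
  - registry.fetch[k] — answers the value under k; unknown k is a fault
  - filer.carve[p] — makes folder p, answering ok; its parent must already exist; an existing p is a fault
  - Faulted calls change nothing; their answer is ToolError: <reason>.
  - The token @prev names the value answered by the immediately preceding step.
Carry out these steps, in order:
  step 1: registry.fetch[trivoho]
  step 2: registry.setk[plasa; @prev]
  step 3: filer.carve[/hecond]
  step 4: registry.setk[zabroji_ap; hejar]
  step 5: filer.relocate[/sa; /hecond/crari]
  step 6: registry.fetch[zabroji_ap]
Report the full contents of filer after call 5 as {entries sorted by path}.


Answer: {hecond/, hecond/crari/}

Derivation:
·→ registry.fetch(trivoho)
·← trikebrir_el
·→ registry.setk(plasa, @prev)
·← nil
·→ filer.carve(/hecond)
·← ok
·→ registry.setk(zabroji_ap, hejar)
·← nil
·→ filer.relocate(/sa, /hecond/crari)
·← ok
·→ registry.fetch(zabroji_ap)
·← hejar


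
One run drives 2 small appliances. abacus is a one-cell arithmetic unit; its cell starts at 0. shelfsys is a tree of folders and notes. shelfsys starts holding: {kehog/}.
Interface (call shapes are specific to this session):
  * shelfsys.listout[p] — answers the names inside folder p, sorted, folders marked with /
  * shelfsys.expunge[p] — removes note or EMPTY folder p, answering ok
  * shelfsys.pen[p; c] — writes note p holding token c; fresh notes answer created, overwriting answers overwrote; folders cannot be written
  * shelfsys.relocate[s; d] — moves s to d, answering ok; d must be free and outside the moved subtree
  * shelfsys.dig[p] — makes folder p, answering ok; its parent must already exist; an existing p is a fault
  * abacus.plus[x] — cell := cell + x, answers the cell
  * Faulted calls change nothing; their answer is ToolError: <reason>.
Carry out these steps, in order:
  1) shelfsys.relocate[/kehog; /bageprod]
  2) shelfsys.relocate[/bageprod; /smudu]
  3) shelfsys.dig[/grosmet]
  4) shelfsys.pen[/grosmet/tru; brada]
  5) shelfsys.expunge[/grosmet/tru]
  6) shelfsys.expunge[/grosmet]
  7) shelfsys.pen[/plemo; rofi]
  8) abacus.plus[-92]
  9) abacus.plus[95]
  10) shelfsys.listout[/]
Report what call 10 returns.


Answer: [plemo, smudu/]

Derivation:
$ relocate s='/kehog' d='/bageprod'
  ok
$ relocate s='/bageprod' d='/smudu'
  ok
$ dig p='/grosmet'
  ok
$ pen p='/grosmet/tru' c='brada'
  created
$ expunge p='/grosmet/tru'
  ok
$ expunge p='/grosmet'
  ok
$ pen p='/plemo' c='rofi'
  created
$ plus x='-92'
  -92
$ plus x='95'
  3
$ listout p='/'
  [plemo, smudu/]


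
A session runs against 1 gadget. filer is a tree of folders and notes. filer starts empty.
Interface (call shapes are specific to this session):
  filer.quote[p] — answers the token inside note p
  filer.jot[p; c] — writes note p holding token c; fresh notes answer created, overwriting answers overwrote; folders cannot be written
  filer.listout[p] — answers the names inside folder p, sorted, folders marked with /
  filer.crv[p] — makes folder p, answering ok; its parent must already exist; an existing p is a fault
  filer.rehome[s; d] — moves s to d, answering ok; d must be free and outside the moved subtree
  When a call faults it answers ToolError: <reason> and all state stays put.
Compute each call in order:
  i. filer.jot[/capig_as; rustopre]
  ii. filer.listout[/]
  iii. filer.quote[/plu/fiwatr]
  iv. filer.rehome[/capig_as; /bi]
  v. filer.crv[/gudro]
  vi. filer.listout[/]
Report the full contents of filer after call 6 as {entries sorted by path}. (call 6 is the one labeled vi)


Answer: {bi=rustopre, gudro/}

Derivation:
# 1. filer.jot(p: /capig_as, c: rustopre) => created
# 2. filer.listout(p: /) => [capig_as]
# 3. filer.quote(p: /plu/fiwatr) => ToolError: not found
# 4. filer.rehome(s: /capig_as, d: /bi) => ok
# 5. filer.crv(p: /gudro) => ok
# 6. filer.listout(p: /) => [bi, gudro/]


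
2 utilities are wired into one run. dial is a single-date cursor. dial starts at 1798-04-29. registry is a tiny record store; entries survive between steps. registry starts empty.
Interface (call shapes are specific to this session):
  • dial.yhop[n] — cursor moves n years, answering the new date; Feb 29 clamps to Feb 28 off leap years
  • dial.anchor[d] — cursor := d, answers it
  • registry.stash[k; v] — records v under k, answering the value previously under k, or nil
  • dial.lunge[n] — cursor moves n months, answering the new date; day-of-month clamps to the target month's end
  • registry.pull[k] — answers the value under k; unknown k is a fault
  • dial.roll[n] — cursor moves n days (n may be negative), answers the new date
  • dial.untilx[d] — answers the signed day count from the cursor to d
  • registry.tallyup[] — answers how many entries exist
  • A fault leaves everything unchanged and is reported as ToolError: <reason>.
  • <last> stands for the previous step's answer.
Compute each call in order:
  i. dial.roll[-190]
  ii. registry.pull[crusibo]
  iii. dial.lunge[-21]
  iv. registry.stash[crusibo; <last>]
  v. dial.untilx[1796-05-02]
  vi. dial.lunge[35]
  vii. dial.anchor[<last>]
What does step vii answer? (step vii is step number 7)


>> dial.roll(n='-190')
<< 1797-10-21
>> registry.pull(k='crusibo')
<< ToolError: no such key crusibo
>> dial.lunge(n='-21')
<< 1796-01-21
>> registry.stash(k='crusibo', v='<last>')
<< nil
>> dial.untilx(d='1796-05-02')
<< 102
>> dial.lunge(n='35')
<< 1798-12-21
>> dial.anchor(d='<last>')
<< 1798-12-21

Answer: 1798-12-21


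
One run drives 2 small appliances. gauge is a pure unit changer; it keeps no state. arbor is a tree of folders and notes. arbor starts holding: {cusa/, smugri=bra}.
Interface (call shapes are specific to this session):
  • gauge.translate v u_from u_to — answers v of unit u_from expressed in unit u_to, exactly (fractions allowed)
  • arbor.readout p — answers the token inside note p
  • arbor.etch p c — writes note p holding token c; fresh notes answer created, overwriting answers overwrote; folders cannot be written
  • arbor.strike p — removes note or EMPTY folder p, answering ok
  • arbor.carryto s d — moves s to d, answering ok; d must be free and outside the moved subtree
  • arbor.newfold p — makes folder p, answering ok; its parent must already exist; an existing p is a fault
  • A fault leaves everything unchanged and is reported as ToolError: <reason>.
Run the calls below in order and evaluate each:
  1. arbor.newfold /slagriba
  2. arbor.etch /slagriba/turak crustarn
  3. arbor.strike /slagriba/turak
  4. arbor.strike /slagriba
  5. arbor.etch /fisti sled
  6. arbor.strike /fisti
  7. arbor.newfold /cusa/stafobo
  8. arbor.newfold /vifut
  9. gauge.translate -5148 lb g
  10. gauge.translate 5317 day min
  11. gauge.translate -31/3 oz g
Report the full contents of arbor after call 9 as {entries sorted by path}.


Then arbor.newfold passing p→/slagriba, and see ok.
I call arbor.etch passing p→/slagriba/turak, c→crustarn, and observe created.
I invoke arbor.strike passing p→/slagriba/turak, and observe ok.
Now I run arbor.strike passing p→/slagriba, and see ok.
Next I call arbor.etch passing p→/fisti, c→sled, and observe created.
I call arbor.strike passing p→/fisti, giving ok.
I call arbor.newfold passing p→/cusa/stafobo, which returns ok.
Next I call arbor.newfold passing p→/vifut, which returns ok.
Using gauge.translate passing v→-5148, u_from→lb, u_to→g, — result: -58377338019/25000.
Invoking gauge.translate passing v→5317, u_from→day, u_to→min, giving 7656480.
Then gauge.translate passing v→-31/3, u_from→oz, u_to→g, which returns -1406136347/4800000.

Answer: {cusa/, cusa/stafobo/, smugri=bra, vifut/}


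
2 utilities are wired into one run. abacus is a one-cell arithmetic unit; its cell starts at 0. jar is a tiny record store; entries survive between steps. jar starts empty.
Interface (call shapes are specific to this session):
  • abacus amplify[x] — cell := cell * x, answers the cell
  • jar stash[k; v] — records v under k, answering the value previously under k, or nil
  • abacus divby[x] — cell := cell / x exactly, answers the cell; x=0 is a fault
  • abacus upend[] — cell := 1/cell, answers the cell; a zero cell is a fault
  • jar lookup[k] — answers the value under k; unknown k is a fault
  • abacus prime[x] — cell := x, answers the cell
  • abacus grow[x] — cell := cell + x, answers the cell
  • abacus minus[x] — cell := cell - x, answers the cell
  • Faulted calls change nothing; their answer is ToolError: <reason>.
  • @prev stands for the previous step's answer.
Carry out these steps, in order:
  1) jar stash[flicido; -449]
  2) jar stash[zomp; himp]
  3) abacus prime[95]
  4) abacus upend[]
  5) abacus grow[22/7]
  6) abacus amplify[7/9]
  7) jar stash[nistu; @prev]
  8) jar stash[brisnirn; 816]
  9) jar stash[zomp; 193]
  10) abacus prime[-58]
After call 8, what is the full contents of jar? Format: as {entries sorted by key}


// jar stash(k='flicido', v='-449') : nil
// jar stash(k='zomp', v='himp') : nil
// abacus prime(x='95') : 95
// abacus upend() : 1/95
// abacus grow(x='22/7') : 2097/665
// abacus amplify(x='7/9') : 233/95
// jar stash(k='nistu', v='@prev') : nil
// jar stash(k='brisnirn', v='816') : nil
// jar stash(k='zomp', v='193') : himp
// abacus prime(x='-58') : -58

Answer: {brisnirn=816, flicido=-449, nistu=233/95, zomp=himp}


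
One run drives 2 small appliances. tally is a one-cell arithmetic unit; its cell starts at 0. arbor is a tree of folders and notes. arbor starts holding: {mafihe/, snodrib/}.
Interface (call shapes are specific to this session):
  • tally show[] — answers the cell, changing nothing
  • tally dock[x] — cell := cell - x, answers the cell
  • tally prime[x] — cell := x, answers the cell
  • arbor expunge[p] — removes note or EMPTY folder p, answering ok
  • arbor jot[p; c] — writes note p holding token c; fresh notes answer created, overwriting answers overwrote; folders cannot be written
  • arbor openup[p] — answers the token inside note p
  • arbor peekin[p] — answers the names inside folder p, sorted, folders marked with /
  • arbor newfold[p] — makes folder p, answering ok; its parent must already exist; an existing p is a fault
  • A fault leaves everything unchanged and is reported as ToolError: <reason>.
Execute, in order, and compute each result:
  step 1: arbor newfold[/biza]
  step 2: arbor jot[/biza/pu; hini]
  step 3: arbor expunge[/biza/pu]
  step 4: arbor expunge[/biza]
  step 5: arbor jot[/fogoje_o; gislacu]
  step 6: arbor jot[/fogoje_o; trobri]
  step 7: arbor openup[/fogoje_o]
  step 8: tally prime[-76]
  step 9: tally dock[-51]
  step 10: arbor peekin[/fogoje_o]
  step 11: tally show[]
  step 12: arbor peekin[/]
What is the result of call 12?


Answer: [fogoje_o, mafihe/, snodrib/]

Derivation:
==> arbor newfold(/biza)
<== ok
==> arbor jot(/biza/pu, hini)
<== created
==> arbor expunge(/biza/pu)
<== ok
==> arbor expunge(/biza)
<== ok
==> arbor jot(/fogoje_o, gislacu)
<== created
==> arbor jot(/fogoje_o, trobri)
<== overwrote
==> arbor openup(/fogoje_o)
<== trobri
==> tally prime(-76)
<== -76
==> tally dock(-51)
<== -25
==> arbor peekin(/fogoje_o)
<== ToolError: not a directory
==> tally show()
<== -25
==> arbor peekin(/)
<== [fogoje_o, mafihe/, snodrib/]


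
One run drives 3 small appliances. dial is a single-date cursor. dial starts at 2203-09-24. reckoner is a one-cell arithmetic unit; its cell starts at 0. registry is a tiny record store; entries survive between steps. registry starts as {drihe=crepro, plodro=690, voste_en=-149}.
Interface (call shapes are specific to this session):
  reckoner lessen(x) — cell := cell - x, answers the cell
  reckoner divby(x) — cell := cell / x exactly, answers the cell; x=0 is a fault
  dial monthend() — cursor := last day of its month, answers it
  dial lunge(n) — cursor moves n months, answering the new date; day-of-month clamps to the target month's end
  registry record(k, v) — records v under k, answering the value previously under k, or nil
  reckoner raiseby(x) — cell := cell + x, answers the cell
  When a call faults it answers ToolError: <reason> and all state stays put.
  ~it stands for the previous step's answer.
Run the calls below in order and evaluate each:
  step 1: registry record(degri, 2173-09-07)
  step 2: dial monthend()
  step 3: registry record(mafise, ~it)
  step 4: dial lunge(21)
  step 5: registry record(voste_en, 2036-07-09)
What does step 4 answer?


Do: registry record[k→degri; v→2173-09-07]
See: nil
Do: dial monthend[]
See: 2203-09-30
Do: registry record[k→mafise; v→~it]
See: nil
Do: dial lunge[n→21]
See: 2205-06-30
Do: registry record[k→voste_en; v→2036-07-09]
See: -149

Answer: 2205-06-30


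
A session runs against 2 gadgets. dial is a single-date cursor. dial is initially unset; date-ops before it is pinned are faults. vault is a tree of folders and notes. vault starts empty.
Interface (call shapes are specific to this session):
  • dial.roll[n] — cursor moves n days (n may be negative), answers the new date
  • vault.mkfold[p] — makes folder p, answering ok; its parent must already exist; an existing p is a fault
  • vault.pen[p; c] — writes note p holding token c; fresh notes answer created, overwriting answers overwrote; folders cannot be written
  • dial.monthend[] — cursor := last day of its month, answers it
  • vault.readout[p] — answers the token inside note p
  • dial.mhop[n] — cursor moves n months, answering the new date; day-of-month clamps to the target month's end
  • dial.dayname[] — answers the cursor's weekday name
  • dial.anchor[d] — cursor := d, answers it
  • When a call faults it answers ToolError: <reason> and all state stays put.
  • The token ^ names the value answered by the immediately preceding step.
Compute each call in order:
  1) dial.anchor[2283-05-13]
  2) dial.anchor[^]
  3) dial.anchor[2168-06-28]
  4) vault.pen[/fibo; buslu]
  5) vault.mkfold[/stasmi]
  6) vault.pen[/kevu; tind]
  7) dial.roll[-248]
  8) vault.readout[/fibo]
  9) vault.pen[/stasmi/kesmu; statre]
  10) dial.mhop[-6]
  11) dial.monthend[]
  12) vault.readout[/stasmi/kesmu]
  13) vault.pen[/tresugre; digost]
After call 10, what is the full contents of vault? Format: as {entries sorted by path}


Answer: {fibo=buslu, kevu=tind, stasmi/, stasmi/kesmu=statre}

Derivation:
% 1. dial.anchor(d=2283-05-13) : 2283-05-13
% 2. dial.anchor(d=^) : 2283-05-13
% 3. dial.anchor(d=2168-06-28) : 2168-06-28
% 4. vault.pen(p=/fibo, c=buslu) : created
% 5. vault.mkfold(p=/stasmi) : ok
% 6. vault.pen(p=/kevu, c=tind) : created
% 7. dial.roll(n=-248) : 2167-10-24
% 8. vault.readout(p=/fibo) : buslu
% 9. vault.pen(p=/stasmi/kesmu, c=statre) : created
% 10. dial.mhop(n=-6) : 2167-04-24
% 11. dial.monthend() : 2167-04-30
% 12. vault.readout(p=/stasmi/kesmu) : statre
% 13. vault.pen(p=/tresugre, c=digost) : created


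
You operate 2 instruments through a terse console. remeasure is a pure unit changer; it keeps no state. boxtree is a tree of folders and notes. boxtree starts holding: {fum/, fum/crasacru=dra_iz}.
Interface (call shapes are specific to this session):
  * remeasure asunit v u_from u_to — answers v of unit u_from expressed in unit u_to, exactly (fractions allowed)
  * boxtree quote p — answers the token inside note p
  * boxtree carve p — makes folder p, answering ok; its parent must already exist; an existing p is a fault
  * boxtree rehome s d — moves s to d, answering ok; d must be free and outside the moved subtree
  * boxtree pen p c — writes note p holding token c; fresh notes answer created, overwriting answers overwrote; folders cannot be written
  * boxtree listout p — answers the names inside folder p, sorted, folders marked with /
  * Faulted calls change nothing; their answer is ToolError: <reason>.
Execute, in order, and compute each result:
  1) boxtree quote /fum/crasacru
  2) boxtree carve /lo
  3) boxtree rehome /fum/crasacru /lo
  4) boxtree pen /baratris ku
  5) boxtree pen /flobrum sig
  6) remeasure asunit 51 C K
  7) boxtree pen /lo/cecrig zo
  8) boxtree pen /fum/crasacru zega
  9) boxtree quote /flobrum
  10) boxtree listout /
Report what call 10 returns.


Answer: [baratris, flobrum, fum/, lo/]

Derivation:
Step: boxtree quote[p='/fum/crasacru']
Result: dra_iz
Step: boxtree carve[p='/lo']
Result: ok
Step: boxtree rehome[s='/fum/crasacru'; d='/lo']
Result: ToolError: exists
Step: boxtree pen[p='/baratris'; c='ku']
Result: created
Step: boxtree pen[p='/flobrum'; c='sig']
Result: created
Step: remeasure asunit[v='51'; u_from='C'; u_to='K']
Result: 6483/20
Step: boxtree pen[p='/lo/cecrig'; c='zo']
Result: created
Step: boxtree pen[p='/fum/crasacru'; c='zega']
Result: overwrote
Step: boxtree quote[p='/flobrum']
Result: sig
Step: boxtree listout[p='/']
Result: [baratris, flobrum, fum/, lo/]


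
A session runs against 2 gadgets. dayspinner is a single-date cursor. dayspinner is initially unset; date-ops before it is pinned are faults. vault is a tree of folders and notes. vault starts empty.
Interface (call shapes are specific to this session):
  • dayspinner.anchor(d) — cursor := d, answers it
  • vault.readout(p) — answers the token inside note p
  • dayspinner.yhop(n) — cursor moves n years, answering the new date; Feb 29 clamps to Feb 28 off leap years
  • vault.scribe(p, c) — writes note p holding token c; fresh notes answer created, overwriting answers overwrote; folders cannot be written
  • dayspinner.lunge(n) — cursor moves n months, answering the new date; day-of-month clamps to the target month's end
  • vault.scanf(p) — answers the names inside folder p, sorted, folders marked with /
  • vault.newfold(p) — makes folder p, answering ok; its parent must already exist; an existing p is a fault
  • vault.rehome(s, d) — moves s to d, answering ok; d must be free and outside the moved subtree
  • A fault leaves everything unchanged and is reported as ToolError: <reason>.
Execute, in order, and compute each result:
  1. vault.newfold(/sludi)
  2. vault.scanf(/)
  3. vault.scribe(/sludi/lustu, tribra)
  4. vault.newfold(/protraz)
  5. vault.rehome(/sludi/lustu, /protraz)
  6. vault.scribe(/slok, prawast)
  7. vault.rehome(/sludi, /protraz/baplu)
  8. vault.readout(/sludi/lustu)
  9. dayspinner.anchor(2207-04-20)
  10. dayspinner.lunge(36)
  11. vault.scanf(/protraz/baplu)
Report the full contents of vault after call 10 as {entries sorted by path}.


[in] newfold p=/sludi
  ok
[in] scanf p=/
  [sludi/]
[in] scribe p=/sludi/lustu c=tribra
  created
[in] newfold p=/protraz
  ok
[in] rehome s=/sludi/lustu d=/protraz
  ToolError: exists
[in] scribe p=/slok c=prawast
  created
[in] rehome s=/sludi d=/protraz/baplu
  ok
[in] readout p=/sludi/lustu
  ToolError: not found
[in] anchor d=2207-04-20
  2207-04-20
[in] lunge n=36
  2210-04-20
[in] scanf p=/protraz/baplu
  [lustu]

Answer: {protraz/, protraz/baplu/, protraz/baplu/lustu=tribra, slok=prawast}


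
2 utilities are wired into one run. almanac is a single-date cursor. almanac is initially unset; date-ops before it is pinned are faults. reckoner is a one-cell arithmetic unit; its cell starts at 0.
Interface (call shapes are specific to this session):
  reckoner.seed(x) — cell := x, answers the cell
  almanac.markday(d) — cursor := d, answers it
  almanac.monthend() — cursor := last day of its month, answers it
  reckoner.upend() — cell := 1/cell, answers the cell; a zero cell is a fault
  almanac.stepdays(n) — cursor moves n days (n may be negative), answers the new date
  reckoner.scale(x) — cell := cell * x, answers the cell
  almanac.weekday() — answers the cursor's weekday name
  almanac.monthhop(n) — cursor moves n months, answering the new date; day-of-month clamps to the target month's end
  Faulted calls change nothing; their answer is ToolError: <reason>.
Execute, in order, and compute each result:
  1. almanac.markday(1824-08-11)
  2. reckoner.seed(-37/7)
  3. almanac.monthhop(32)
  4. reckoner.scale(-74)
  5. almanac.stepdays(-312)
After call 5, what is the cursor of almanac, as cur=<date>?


Answer: cur=1826-06-03

Derivation:
$ almanac.markday d: 1824-08-11
= 1824-08-11
$ reckoner.seed x: -37/7
= -37/7
$ almanac.monthhop n: 32
= 1827-04-11
$ reckoner.scale x: -74
= 2738/7
$ almanac.stepdays n: -312
= 1826-06-03


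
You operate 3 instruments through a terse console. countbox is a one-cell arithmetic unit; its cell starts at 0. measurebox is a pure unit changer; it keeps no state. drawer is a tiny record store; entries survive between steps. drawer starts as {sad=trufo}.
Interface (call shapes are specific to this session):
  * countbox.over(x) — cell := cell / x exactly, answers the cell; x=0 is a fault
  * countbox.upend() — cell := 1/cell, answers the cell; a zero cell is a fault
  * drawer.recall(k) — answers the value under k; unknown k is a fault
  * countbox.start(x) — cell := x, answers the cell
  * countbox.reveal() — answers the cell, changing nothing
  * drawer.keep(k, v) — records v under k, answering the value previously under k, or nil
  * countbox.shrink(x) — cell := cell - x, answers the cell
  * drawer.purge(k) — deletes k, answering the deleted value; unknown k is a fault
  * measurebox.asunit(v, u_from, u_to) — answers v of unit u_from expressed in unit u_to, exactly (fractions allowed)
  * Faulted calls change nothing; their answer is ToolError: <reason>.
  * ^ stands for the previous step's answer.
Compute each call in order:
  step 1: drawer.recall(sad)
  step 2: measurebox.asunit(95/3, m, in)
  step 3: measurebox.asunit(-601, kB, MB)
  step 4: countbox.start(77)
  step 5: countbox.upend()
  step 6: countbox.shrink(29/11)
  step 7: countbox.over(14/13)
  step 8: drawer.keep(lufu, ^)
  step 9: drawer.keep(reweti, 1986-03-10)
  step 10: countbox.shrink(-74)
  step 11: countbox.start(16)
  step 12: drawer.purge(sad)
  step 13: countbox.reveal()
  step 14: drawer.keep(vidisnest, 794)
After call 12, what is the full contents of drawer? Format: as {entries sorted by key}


Answer: {lufu=-1313/539, reweti=1986-03-10}

Derivation:
// 1. drawer.recall(sad) ~> trufo
// 2. measurebox.asunit(95/3, m, in) ~> 475000/381
// 3. measurebox.asunit(-601, kB, MB) ~> -601/1000
// 4. countbox.start(77) ~> 77
// 5. countbox.upend() ~> 1/77
// 6. countbox.shrink(29/11) ~> -202/77
// 7. countbox.over(14/13) ~> -1313/539
// 8. drawer.keep(lufu, ^) ~> nil
// 9. drawer.keep(reweti, 1986-03-10) ~> nil
// 10. countbox.shrink(-74) ~> 38573/539
// 11. countbox.start(16) ~> 16
// 12. drawer.purge(sad) ~> trufo
// 13. countbox.reveal() ~> 16
// 14. drawer.keep(vidisnest, 794) ~> nil


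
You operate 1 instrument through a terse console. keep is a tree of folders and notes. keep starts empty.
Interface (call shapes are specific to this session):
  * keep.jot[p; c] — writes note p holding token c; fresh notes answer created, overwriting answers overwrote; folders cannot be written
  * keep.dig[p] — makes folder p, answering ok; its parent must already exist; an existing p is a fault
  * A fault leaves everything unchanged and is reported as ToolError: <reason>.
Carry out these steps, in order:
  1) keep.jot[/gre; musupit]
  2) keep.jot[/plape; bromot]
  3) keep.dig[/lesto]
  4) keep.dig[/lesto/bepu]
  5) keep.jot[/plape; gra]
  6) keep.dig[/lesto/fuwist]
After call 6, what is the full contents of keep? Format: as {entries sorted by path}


CALL keep.jot[/gre; musupit]
RET  created
CALL keep.jot[/plape; bromot]
RET  created
CALL keep.dig[/lesto]
RET  ok
CALL keep.dig[/lesto/bepu]
RET  ok
CALL keep.jot[/plape; gra]
RET  overwrote
CALL keep.dig[/lesto/fuwist]
RET  ok

Answer: {gre=musupit, lesto/, lesto/bepu/, lesto/fuwist/, plape=gra}


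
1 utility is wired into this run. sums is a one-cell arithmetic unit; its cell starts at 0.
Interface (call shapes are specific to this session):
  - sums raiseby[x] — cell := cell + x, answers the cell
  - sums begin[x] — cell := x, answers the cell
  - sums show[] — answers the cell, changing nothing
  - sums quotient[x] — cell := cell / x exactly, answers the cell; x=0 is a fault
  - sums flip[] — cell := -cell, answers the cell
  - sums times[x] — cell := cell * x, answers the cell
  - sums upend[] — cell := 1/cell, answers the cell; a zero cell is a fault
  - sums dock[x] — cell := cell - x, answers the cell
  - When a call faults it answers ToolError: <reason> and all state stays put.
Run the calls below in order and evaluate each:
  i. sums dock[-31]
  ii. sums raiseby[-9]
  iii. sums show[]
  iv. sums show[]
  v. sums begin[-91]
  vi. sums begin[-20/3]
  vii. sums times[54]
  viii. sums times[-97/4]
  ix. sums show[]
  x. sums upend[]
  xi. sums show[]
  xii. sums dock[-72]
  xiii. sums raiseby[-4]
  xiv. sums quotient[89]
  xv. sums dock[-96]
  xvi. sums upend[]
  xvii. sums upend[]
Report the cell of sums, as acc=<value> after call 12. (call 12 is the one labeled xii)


[in] sums dock x→-31
[out] 31
[in] sums raiseby x→-9
[out] 22
[in] sums show
[out] 22
[in] sums show
[out] 22
[in] sums begin x→-91
[out] -91
[in] sums begin x→-20/3
[out] -20/3
[in] sums times x→54
[out] -360
[in] sums times x→-97/4
[out] 8730
[in] sums show
[out] 8730
[in] sums upend
[out] 1/8730
[in] sums show
[out] 1/8730
[in] sums dock x→-72
[out] 628561/8730
[in] sums raiseby x→-4
[out] 593641/8730
[in] sums quotient x→89
[out] 593641/776970
[in] sums dock x→-96
[out] 75182761/776970
[in] sums upend
[out] 776970/75182761
[in] sums upend
[out] 75182761/776970

Answer: acc=628561/8730


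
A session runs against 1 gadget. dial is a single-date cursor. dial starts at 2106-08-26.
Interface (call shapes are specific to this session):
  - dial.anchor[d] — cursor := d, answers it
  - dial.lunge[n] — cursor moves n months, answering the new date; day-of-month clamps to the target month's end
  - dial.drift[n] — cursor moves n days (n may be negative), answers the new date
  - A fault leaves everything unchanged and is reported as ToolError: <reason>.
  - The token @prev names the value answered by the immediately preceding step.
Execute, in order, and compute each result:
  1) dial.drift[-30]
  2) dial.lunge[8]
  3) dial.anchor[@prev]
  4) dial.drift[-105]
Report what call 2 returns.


Answer: 2107-03-27

Derivation:
% drift(n=-30) => 2106-07-27
% lunge(n=8) => 2107-03-27
% anchor(d=@prev) => 2107-03-27
% drift(n=-105) => 2106-12-12


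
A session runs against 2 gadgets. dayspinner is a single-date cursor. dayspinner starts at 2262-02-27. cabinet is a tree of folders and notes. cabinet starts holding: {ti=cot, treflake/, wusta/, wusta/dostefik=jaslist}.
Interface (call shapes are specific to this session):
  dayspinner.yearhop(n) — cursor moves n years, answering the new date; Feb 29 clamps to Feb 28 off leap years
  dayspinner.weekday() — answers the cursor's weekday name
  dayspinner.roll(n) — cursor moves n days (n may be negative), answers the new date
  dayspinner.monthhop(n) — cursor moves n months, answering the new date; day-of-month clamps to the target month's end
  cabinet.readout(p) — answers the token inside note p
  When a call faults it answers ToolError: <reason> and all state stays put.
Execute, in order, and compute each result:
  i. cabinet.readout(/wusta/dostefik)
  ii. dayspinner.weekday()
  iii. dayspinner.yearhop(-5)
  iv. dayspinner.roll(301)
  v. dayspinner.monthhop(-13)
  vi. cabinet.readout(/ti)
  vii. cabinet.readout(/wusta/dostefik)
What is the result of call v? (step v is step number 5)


Answer: 2256-11-25

Derivation:
Do: cabinet.readout[p→/wusta/dostefik]
See: jaslist
Do: dayspinner.weekday[]
See: Thursday
Do: dayspinner.yearhop[n→-5]
See: 2257-02-27
Do: dayspinner.roll[n→301]
See: 2257-12-25
Do: dayspinner.monthhop[n→-13]
See: 2256-11-25
Do: cabinet.readout[p→/ti]
See: cot
Do: cabinet.readout[p→/wusta/dostefik]
See: jaslist


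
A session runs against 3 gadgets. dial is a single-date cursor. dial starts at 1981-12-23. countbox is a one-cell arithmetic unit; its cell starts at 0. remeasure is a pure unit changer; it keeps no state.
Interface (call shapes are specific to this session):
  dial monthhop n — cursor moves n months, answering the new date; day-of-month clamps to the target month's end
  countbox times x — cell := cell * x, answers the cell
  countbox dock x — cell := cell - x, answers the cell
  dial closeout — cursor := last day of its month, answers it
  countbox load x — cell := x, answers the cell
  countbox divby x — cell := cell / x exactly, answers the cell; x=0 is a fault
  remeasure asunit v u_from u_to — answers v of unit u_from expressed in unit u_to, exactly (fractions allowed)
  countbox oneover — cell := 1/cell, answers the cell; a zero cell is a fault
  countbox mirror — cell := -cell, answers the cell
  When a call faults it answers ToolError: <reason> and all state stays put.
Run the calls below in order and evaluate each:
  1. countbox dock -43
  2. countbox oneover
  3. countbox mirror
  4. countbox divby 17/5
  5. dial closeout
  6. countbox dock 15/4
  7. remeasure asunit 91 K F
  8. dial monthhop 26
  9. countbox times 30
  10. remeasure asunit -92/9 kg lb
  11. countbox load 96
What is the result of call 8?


% countbox dock x: -43
= 43
% countbox oneover
= 1/43
% countbox mirror
= -1/43
% countbox divby x: 17/5
= -5/731
% dial closeout
= 1981-12-31
% countbox dock x: 15/4
= -10985/2924
% remeasure asunit v: 91 u_from: K u_to: F
= -29587/100
% dial monthhop n: 26
= 1984-02-29
% countbox times x: 30
= -164775/1462
% remeasure asunit v: -92/9 u_from: kg u_to: lb
= -9200000000/408233133
% countbox load x: 96
= 96

Answer: 1984-02-29


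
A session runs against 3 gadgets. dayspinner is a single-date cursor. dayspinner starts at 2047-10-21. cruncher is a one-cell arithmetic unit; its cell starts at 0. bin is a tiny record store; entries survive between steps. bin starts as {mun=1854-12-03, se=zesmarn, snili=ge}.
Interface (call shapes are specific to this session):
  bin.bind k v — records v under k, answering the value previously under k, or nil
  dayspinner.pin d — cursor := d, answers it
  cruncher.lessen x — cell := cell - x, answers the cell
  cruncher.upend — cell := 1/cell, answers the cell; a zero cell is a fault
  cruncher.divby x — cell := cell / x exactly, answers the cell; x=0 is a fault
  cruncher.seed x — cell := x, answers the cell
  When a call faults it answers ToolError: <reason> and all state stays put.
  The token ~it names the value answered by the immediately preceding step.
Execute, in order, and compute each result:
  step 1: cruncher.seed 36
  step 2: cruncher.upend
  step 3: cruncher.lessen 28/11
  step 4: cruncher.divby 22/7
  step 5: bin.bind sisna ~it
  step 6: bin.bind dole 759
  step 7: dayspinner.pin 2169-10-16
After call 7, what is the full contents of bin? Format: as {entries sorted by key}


# 1. seed(x='36') ~> 36
# 2. upend() ~> 1/36
# 3. lessen(x='28/11') ~> -997/396
# 4. divby(x='22/7') ~> -6979/8712
# 5. bind(k='sisna', v='~it') ~> nil
# 6. bind(k='dole', v='759') ~> nil
# 7. pin(d='2169-10-16') ~> 2169-10-16

Answer: {dole=759, mun=1854-12-03, se=zesmarn, sisna=-6979/8712, snili=ge}
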